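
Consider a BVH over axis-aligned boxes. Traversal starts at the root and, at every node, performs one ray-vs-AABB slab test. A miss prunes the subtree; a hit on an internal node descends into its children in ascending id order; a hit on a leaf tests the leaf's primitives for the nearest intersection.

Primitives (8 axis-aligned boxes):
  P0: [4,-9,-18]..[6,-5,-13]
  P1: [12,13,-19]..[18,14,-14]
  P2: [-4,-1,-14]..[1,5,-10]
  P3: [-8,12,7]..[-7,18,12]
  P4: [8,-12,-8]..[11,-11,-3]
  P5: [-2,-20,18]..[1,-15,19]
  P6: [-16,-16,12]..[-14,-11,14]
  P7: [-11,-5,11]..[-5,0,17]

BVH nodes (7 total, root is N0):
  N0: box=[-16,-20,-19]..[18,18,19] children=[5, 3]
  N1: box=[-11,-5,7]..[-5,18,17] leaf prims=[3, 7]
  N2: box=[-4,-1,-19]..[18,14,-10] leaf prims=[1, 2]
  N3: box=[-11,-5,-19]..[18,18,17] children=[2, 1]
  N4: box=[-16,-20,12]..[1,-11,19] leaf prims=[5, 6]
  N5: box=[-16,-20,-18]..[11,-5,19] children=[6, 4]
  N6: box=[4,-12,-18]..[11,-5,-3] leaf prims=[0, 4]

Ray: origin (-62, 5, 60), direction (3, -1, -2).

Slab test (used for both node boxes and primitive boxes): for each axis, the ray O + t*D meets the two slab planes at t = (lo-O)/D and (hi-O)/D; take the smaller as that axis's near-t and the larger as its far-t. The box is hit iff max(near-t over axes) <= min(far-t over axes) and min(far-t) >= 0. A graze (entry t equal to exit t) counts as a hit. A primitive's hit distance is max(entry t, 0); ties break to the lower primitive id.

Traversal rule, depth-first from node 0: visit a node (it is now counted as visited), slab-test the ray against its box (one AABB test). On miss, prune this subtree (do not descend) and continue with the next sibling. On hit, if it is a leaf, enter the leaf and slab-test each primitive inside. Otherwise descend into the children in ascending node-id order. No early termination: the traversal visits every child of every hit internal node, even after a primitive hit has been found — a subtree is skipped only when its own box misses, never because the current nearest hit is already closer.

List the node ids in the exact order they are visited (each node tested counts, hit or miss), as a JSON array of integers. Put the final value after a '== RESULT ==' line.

Walk:
N0 x:[46/3,80/3] y:[-13,25] z:[41/2,79/2] -> hit [41/2,25], descend [3, 5]
  N3 x:[17,80/3] y:[-13,10] z:[43/2,79/2] -> miss, prune
  N5 x:[46/3,73/3] y:[10,25] z:[41/2,39] -> hit [41/2,73/3], descend [4, 6]
    N4 x:[46/3,21] y:[16,25] z:[41/2,24] -> hit [41/2,21] leaf, test {P5@t=41/2, P6(miss)}
    N6 x:[22,73/3] y:[10,17] z:[63/2,39] -> miss, prune

Visited [0, 3, 5, 4, 6]. Tests: 5 box, 1 leaf. Nearest: P5.

== RESULT ==
[0, 3, 5, 4, 6]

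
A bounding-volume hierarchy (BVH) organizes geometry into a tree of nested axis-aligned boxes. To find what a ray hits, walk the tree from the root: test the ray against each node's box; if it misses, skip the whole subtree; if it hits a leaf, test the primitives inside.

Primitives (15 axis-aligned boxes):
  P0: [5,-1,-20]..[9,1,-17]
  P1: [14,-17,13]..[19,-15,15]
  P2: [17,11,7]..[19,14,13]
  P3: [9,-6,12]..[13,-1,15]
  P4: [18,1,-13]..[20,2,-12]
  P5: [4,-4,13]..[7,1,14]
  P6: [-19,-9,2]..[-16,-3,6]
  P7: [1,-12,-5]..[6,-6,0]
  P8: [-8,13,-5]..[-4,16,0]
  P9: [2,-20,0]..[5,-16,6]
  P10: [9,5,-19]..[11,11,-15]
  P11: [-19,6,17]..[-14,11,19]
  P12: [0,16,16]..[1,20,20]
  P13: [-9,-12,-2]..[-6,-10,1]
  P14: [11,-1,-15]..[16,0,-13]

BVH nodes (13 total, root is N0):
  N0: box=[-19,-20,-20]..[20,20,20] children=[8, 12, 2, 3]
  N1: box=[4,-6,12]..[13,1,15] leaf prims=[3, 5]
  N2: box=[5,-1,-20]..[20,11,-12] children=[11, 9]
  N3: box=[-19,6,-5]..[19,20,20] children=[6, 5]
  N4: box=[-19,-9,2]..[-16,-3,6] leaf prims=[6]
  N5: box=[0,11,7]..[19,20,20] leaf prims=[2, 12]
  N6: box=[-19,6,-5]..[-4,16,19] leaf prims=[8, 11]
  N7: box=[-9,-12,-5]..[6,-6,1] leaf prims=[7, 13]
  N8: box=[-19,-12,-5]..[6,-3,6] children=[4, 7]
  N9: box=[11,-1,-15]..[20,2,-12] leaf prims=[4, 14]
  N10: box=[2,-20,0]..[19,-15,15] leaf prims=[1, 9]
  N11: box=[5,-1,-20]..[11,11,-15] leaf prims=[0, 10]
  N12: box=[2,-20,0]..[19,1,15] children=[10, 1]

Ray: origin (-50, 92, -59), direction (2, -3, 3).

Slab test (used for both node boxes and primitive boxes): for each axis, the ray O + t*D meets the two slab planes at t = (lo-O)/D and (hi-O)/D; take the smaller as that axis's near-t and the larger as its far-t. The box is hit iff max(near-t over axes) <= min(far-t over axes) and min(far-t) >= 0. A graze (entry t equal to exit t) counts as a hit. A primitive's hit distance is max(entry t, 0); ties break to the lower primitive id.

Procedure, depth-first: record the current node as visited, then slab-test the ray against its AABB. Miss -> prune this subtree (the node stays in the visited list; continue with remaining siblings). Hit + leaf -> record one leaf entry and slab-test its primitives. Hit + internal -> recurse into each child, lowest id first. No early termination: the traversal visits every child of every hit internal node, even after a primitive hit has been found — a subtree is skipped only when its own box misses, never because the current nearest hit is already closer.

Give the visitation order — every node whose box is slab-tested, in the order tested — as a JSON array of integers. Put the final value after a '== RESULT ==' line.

Walk:
N0 x:[31/2,35] y:[24,112/3] z:[13,79/3] -> hit [24,79/3], descend [2, 3, 8, 12]
  N2 x:[55/2,35] y:[27,31] z:[13,47/3] -> miss, prune
  N3 x:[31/2,69/2] y:[24,86/3] z:[18,79/3] -> hit [24,79/3], descend [5, 6]
    N5 x:[25,69/2] y:[24,27] z:[22,79/3] -> hit [25,79/3] leaf, test {P2(miss), P12@t=25}
    N6 x:[31/2,23] y:[76/3,86/3] z:[18,26] -> miss, prune
  N8 x:[31/2,28] y:[95/3,104/3] z:[18,65/3] -> miss, prune
  N12 x:[26,69/2] y:[91/3,112/3] z:[59/3,74/3] -> miss, prune

7 AABB tests over nodes [0, 2, 3, 5, 6, 8, 12]; 1 leaf entered; closest P12.

== RESULT ==
[0, 2, 3, 5, 6, 8, 12]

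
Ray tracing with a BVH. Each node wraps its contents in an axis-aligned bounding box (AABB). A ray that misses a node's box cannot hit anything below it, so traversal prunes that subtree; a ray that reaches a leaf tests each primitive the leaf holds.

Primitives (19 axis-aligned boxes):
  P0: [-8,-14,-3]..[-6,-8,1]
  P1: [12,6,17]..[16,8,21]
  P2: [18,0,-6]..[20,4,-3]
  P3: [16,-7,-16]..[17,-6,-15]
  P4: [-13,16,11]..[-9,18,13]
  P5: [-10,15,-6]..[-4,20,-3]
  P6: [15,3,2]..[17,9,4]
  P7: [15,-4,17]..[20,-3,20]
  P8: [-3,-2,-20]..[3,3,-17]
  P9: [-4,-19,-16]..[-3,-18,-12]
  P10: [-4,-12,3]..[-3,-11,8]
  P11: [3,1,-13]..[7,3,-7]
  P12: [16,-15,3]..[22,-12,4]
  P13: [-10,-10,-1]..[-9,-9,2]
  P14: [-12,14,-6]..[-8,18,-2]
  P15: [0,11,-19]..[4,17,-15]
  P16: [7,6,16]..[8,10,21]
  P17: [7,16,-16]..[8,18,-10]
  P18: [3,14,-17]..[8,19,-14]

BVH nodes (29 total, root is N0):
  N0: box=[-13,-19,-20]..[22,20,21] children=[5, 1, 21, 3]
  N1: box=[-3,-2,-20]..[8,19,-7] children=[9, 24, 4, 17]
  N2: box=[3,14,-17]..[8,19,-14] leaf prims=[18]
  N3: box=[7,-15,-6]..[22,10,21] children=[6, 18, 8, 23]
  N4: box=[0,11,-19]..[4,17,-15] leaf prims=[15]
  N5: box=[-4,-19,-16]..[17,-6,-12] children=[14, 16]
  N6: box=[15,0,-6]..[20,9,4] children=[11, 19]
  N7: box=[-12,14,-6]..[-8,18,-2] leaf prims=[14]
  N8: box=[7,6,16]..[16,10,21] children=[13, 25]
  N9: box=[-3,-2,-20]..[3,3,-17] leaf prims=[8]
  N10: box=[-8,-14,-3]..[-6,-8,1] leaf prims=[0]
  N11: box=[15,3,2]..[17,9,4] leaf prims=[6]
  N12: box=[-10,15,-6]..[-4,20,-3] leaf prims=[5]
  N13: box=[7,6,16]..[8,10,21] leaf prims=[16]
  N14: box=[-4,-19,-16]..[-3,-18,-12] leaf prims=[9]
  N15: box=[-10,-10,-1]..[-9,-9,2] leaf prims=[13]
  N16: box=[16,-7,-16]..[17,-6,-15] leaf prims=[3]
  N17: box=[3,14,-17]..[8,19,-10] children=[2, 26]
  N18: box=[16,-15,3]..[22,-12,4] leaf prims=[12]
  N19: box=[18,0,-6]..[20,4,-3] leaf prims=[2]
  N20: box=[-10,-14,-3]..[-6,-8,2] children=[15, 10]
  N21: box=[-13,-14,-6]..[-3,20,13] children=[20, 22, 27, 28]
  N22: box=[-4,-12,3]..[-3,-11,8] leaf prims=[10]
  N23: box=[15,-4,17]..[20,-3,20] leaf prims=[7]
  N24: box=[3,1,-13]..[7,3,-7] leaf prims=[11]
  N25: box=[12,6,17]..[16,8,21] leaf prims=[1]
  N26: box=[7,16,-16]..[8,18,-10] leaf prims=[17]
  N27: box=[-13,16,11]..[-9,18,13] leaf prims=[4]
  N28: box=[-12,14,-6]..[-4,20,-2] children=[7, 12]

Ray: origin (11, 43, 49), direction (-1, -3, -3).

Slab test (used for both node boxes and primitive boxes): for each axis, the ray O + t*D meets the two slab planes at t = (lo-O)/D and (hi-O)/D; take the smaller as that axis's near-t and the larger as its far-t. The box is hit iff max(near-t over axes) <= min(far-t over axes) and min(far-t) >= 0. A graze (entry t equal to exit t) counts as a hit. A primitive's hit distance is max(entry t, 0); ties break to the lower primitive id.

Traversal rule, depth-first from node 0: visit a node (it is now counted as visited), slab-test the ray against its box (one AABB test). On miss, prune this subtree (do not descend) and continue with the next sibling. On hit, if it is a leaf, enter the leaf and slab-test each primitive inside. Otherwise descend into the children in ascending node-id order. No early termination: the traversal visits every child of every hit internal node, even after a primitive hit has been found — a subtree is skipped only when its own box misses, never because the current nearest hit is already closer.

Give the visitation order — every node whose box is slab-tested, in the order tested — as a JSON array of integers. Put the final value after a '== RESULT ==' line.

Traverse from the root:
N0 x:[-11,24] y:[23/3,62/3] z:[28/3,23] -> hit [28/3,62/3], descend [1, 3, 5, 21]
  N1 x:[3,14] y:[8,15] z:[56/3,23] -> miss, prune
  N3 x:[-11,4] y:[11,58/3] z:[28/3,55/3] -> miss, prune
  N5 x:[-6,15] y:[49/3,62/3] z:[61/3,65/3] -> miss, prune
  N21 x:[14,24] y:[23/3,19] z:[12,55/3] -> hit [14,55/3], descend [20, 22, 27, 28]
    N20 x:[17,21] y:[17,19] z:[47/3,52/3] -> hit [17,52/3], descend [10, 15]
      N10 x:[17,19] y:[17,19] z:[16,52/3] -> hit [17,52/3] leaf, test {P0@t=17}
      N15 x:[20,21] y:[52/3,53/3] z:[47/3,50/3] -> miss, prune
    N22 x:[14,15] y:[18,55/3] z:[41/3,46/3] -> miss, prune
    N27 x:[20,24] y:[25/3,9] z:[12,38/3] -> miss, prune
    N28 x:[15,23] y:[23/3,29/3] z:[17,55/3] -> miss, prune

11 AABB tests over nodes [0, 1, 3, 5, 21, 20, 10, 15, 22, 27, 28]; 1 leaf entered; closest P0.

== RESULT ==
[0, 1, 3, 5, 21, 20, 10, 15, 22, 27, 28]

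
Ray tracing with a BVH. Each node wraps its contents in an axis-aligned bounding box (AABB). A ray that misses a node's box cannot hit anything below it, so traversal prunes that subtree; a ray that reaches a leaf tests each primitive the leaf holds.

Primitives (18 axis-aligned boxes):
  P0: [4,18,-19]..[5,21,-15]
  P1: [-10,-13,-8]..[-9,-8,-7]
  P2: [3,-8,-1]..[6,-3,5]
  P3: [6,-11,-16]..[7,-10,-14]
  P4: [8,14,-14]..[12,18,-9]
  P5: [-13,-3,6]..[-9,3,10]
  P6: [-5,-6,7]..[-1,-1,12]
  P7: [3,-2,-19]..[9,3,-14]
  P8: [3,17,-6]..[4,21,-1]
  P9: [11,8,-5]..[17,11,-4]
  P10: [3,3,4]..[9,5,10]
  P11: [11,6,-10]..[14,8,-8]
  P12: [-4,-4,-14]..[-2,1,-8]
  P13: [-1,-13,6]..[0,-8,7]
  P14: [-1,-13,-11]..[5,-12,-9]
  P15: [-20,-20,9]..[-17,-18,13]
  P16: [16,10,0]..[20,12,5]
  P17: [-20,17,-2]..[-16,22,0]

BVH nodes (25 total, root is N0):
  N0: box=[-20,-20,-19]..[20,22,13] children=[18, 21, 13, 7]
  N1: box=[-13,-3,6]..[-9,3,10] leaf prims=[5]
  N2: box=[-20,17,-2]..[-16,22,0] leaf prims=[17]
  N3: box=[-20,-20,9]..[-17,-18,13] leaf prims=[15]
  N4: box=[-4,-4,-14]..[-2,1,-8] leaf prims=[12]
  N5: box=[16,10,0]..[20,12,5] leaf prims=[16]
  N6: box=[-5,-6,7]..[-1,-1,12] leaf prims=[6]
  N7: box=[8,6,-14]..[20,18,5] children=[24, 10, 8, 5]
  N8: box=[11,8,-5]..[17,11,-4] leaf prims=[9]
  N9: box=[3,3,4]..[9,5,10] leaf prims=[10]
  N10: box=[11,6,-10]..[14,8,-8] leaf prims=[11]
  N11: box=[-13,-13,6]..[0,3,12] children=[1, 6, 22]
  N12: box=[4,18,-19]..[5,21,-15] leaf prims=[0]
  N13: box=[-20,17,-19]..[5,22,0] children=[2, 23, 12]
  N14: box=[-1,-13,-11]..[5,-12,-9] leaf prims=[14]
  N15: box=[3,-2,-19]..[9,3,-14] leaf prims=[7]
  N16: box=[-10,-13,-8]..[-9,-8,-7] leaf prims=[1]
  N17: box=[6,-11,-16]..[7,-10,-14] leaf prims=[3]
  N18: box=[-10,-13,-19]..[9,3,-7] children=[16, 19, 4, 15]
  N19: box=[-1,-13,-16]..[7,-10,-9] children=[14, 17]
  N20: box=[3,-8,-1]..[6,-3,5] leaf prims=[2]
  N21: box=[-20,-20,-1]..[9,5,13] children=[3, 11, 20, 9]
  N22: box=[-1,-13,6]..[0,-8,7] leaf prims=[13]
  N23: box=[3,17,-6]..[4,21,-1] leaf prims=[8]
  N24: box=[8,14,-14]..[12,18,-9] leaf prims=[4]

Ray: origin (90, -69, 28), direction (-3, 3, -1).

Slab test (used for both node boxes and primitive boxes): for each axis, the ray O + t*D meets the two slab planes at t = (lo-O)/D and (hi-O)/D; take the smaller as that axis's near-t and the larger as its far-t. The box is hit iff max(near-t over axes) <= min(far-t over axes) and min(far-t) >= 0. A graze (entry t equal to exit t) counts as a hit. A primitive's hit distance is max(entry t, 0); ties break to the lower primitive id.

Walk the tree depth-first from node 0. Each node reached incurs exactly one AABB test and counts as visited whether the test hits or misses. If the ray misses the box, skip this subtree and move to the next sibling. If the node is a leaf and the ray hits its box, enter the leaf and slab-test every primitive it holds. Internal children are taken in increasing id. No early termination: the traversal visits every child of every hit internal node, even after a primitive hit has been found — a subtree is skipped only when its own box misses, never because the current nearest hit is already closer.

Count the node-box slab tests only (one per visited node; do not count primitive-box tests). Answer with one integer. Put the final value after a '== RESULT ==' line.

Trace the traversal:
N0 x:[70/3,110/3] y:[49/3,91/3] z:[15,47] -> hit [70/3,91/3], descend [7, 13, 18, 21]
  N7 x:[70/3,82/3] y:[25,29] z:[23,42] -> hit [25,82/3], descend [5, 8, 10, 24]
    N5 x:[70/3,74/3] y:[79/3,27] z:[23,28] -> miss, prune
    N8 x:[73/3,79/3] y:[77/3,80/3] z:[32,33] -> miss, prune
    N10 x:[76/3,79/3] y:[25,77/3] z:[36,38] -> miss, prune
    N24 x:[26,82/3] y:[83/3,29] z:[37,42] -> miss, prune
  N13 x:[85/3,110/3] y:[86/3,91/3] z:[28,47] -> hit [86/3,91/3], descend [2, 12, 23]
    N2 x:[106/3,110/3] y:[86/3,91/3] z:[28,30] -> miss, prune
    N12 x:[85/3,86/3] y:[29,30] z:[43,47] -> miss, prune
    N23 x:[86/3,29] y:[86/3,30] z:[29,34] -> hit [29,29] leaf, test {P8@t=29}
  N18 x:[27,100/3] y:[56/3,24] z:[35,47] -> miss, prune
  N21 x:[27,110/3] y:[49/3,74/3] z:[15,29] -> miss, prune

12 AABB tests over nodes [0, 7, 5, 8, 10, 24, 13, 2, 12, 23, 18, 21]; 1 leaf entered; closest P8.

== RESULT ==
12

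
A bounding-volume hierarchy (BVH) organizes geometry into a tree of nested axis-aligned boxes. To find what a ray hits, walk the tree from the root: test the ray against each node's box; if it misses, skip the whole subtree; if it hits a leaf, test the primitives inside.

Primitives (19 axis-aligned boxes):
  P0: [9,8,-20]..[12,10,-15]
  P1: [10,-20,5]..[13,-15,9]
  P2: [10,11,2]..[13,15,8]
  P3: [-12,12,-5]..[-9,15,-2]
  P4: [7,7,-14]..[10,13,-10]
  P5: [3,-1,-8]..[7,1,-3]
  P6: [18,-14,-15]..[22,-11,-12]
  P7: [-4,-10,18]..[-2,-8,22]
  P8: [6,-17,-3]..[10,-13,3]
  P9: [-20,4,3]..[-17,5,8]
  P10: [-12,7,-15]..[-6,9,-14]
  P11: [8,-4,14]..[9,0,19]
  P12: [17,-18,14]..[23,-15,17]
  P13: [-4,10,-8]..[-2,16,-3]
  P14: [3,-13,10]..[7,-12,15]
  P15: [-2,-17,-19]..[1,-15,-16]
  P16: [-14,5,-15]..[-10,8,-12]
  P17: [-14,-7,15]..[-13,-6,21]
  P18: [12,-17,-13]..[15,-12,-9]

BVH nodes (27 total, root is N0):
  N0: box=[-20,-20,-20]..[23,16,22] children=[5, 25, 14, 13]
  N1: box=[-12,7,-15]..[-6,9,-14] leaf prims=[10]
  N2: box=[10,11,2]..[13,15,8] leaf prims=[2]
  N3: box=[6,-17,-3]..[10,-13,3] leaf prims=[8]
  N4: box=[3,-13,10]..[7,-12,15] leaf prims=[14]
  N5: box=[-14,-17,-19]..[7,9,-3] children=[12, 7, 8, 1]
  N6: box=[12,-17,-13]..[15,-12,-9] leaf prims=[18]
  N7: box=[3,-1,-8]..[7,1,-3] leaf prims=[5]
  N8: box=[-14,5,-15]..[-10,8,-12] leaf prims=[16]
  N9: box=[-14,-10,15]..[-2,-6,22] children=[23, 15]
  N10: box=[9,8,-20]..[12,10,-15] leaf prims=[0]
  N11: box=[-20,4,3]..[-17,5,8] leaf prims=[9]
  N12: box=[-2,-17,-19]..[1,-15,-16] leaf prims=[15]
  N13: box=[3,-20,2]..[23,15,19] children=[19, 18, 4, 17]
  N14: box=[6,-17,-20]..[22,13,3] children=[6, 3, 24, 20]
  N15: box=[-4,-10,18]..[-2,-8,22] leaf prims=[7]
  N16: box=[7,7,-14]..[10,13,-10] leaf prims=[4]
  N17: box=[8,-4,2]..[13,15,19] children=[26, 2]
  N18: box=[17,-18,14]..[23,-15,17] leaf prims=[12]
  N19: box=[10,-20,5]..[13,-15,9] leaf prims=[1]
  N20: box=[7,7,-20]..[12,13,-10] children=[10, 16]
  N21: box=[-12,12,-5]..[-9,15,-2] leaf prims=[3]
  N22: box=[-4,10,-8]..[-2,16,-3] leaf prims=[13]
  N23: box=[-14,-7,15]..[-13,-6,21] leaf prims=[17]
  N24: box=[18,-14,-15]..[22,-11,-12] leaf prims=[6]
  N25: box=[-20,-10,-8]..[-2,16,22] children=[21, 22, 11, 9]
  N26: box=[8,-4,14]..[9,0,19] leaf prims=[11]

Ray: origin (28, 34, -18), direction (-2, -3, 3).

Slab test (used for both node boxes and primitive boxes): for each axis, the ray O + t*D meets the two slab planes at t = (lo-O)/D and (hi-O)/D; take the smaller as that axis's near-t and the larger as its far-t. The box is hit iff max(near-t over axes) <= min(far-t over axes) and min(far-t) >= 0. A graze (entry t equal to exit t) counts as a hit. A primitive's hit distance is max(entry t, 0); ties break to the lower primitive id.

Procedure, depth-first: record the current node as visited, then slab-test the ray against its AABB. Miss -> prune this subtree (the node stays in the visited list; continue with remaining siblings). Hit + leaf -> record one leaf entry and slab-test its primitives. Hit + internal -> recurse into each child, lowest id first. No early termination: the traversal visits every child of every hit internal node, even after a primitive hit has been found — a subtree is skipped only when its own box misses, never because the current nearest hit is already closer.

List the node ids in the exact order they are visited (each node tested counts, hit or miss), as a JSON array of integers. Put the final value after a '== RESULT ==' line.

Walk:
N0 x:[5/2,24] y:[6,18] z:[-2/3,40/3] -> hit [6,40/3], descend [5, 13, 14, 25]
  N5 x:[21/2,21] y:[25/3,17] z:[-1/3,5] -> miss, prune
  N13 x:[5/2,25/2] y:[19/3,18] z:[20/3,37/3] -> hit [20/3,37/3], descend [4, 17, 18, 19]
    N4 x:[21/2,25/2] y:[46/3,47/3] z:[28/3,11] -> miss, prune
    N17 x:[15/2,10] y:[19/3,38/3] z:[20/3,37/3] -> hit [15/2,10], descend [2, 26]
      N2 x:[15/2,9] y:[19/3,23/3] z:[20/3,26/3] -> hit [15/2,23/3] leaf, test {P2@t=15/2}
      N26 x:[19/2,10] y:[34/3,38/3] z:[32/3,37/3] -> miss, prune
    N18 x:[5/2,11/2] y:[49/3,52/3] z:[32/3,35/3] -> miss, prune
    N19 x:[15/2,9] y:[49/3,18] z:[23/3,9] -> miss, prune
  N14 x:[3,11] y:[7,17] z:[-2/3,7] -> hit [7,7], descend [3, 6, 20, 24]
    N3 x:[9,11] y:[47/3,17] z:[5,7] -> miss, prune
    N6 x:[13/2,8] y:[46/3,17] z:[5/3,3] -> miss, prune
    N20 x:[8,21/2] y:[7,9] z:[-2/3,8/3] -> miss, prune
    N24 x:[3,5] y:[15,16] z:[1,2] -> miss, prune
  N25 x:[15,24] y:[6,44/3] z:[10/3,40/3] -> miss, prune

15 AABB tests over nodes [0, 5, 13, 4, 17, 2, 26, 18, 19, 14, 3, 6, 20, 24, 25]; 1 leaf entered; closest P2.

== RESULT ==
[0, 5, 13, 4, 17, 2, 26, 18, 19, 14, 3, 6, 20, 24, 25]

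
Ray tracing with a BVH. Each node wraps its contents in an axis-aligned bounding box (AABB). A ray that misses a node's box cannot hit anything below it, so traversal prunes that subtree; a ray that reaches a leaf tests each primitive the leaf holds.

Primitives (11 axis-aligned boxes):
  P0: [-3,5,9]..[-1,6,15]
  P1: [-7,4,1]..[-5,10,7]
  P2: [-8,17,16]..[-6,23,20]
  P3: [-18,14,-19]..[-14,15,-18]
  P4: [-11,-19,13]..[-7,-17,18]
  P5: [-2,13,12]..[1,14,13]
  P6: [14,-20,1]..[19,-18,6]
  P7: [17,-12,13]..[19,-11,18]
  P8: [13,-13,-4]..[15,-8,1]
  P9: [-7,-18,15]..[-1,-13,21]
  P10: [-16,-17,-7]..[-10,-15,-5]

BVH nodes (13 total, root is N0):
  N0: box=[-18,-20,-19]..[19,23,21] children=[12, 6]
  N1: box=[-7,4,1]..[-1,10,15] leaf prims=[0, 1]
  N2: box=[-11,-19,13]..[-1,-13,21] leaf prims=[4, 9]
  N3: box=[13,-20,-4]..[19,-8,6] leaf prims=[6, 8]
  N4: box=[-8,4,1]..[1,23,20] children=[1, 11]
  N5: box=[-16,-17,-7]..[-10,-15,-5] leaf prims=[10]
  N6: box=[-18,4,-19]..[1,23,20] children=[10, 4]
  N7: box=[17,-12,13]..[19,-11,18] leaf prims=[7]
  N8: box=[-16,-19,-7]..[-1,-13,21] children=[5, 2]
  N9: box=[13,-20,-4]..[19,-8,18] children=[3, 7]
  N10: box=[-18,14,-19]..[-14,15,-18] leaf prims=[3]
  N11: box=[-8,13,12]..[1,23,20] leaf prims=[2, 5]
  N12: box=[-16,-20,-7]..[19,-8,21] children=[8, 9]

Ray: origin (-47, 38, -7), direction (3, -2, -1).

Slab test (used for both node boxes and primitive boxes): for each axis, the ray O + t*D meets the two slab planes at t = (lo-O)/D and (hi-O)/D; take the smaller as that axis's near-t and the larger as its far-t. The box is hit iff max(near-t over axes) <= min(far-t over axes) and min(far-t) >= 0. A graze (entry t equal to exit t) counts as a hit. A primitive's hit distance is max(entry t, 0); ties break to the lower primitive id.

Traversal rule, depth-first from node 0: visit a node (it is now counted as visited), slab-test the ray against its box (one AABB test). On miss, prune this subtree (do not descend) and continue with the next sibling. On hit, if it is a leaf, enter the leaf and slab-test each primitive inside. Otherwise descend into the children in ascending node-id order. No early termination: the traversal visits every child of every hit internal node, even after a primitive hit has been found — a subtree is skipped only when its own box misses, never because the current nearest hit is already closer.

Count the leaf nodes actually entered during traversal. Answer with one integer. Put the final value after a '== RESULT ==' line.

Trace the traversal:
N0 x:[29/3,22] y:[15/2,29] z:[-28,12] -> hit [29/3,12], descend [6, 12]
  N6 x:[29/3,16] y:[15/2,17] z:[-27,12] -> hit [29/3,12], descend [4, 10]
    N4 x:[13,16] y:[15/2,17] z:[-27,-8] -> miss, prune
    N10 x:[29/3,11] y:[23/2,12] z:[11,12] -> miss, prune
  N12 x:[31/3,22] y:[23,29] z:[-28,0] -> miss, prune

order=[0, 6, 4, 10, 12]  |boxes|=5  |leaves|=0  hit=miss

== RESULT ==
0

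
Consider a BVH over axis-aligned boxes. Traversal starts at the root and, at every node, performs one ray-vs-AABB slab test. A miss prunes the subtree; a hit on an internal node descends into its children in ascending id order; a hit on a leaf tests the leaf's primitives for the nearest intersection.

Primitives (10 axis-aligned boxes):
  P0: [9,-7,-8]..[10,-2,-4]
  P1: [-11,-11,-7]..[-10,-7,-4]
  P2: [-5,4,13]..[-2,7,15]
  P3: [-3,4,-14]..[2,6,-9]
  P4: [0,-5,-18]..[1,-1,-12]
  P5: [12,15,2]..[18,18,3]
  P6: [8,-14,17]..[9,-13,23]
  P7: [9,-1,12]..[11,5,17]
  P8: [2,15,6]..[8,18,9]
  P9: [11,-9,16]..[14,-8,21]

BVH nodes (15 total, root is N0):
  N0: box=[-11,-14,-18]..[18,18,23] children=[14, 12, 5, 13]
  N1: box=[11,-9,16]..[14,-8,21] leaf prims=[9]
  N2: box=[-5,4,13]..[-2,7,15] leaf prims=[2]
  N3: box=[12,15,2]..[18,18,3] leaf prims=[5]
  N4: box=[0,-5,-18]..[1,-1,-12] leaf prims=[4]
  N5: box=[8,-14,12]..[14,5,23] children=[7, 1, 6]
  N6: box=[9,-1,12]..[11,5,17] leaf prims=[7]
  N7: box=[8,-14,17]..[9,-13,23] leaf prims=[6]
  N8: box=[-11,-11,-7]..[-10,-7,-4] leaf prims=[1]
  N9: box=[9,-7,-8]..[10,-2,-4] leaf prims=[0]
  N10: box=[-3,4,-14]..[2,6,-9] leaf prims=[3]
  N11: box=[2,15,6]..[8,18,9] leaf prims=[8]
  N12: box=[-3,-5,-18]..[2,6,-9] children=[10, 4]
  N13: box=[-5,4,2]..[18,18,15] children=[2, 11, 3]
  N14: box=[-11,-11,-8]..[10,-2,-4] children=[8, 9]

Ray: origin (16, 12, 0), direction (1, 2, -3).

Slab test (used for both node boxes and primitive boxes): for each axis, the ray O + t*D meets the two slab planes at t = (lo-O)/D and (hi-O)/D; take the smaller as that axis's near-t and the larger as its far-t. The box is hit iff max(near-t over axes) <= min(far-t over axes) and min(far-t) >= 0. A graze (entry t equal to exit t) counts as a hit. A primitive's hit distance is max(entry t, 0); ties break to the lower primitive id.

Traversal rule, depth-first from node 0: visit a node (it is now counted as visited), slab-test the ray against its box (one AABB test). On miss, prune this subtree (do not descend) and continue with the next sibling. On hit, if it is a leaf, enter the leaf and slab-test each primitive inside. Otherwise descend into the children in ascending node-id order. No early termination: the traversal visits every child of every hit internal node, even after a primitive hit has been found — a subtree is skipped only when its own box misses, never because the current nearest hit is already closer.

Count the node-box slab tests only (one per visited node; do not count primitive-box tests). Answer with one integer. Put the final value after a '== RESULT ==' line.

Walk:
N0 x:[-27,2] y:[-13,3] z:[-23/3,6] -> hit [-23/3,2], descend [5, 12, 13, 14]
  N5 x:[-8,-2] y:[-13,-7/2] z:[-23/3,-4] -> miss, prune
  N12 x:[-19,-14] y:[-17/2,-3] z:[3,6] -> miss, prune
  N13 x:[-21,2] y:[-4,3] z:[-5,-2/3] -> miss, prune
  N14 x:[-27,-6] y:[-23/2,-7] z:[4/3,8/3] -> miss, prune

Summary -> nodes [0, 5, 12, 13, 14]; box-tests=5; leaf-entries=0; first=miss

== RESULT ==
5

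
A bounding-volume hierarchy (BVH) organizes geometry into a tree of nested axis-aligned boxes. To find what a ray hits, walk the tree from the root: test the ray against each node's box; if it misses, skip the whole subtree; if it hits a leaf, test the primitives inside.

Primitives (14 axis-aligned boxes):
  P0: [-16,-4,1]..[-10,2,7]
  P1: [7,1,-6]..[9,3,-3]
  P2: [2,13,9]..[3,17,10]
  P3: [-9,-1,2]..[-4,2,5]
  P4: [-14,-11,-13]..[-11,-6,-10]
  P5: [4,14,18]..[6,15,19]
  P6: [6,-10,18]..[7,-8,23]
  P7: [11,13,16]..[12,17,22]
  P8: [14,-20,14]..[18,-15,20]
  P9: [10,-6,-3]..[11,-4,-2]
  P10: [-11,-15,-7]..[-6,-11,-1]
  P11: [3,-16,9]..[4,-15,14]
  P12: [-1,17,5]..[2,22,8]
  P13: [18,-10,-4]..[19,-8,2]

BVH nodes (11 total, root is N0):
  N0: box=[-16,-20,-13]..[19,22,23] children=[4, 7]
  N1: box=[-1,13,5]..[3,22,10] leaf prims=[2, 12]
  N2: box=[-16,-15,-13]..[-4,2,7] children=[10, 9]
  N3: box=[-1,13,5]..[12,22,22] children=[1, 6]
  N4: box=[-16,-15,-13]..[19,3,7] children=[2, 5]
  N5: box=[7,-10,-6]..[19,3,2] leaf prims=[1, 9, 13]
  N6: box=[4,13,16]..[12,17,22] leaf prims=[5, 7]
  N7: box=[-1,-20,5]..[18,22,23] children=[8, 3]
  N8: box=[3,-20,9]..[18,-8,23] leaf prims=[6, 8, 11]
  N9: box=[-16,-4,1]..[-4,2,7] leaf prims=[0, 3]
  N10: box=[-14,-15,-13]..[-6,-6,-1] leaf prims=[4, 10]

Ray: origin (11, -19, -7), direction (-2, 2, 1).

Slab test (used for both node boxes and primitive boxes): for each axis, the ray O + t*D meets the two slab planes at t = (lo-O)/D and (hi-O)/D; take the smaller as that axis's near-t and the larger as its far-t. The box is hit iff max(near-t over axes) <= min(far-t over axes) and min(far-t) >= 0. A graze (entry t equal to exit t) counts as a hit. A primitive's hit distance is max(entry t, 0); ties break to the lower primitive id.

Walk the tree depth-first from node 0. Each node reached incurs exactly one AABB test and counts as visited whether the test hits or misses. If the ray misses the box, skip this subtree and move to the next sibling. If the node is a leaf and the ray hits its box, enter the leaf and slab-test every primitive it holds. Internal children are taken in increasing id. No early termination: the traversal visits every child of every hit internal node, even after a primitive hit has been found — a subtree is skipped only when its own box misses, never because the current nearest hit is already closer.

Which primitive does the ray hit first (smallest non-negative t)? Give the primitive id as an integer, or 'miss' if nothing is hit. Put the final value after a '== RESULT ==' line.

Trace the traversal:
N0 x:[-4,27/2] y:[-1/2,41/2] z:[-6,30] -> hit [-1/2,27/2], descend [4, 7]
  N4 x:[-4,27/2] y:[2,11] z:[-6,14] -> hit [2,11], descend [2, 5]
    N2 x:[15/2,27/2] y:[2,21/2] z:[-6,14] -> hit [15/2,21/2], descend [9, 10]
      N9 x:[15/2,27/2] y:[15/2,21/2] z:[8,14] -> hit [8,21/2] leaf, test {P0@t=21/2, P3@t=9}
      N10 x:[17/2,25/2] y:[2,13/2] z:[-6,6] -> miss, prune
    N5 x:[-4,2] y:[9/2,11] z:[1,9] -> miss, prune
  N7 x:[-7/2,6] y:[-1/2,41/2] z:[12,30] -> miss, prune

order=[0, 4, 2, 9, 10, 5, 7]  |boxes|=7  |leaves|=1  hit=P3

== RESULT ==
3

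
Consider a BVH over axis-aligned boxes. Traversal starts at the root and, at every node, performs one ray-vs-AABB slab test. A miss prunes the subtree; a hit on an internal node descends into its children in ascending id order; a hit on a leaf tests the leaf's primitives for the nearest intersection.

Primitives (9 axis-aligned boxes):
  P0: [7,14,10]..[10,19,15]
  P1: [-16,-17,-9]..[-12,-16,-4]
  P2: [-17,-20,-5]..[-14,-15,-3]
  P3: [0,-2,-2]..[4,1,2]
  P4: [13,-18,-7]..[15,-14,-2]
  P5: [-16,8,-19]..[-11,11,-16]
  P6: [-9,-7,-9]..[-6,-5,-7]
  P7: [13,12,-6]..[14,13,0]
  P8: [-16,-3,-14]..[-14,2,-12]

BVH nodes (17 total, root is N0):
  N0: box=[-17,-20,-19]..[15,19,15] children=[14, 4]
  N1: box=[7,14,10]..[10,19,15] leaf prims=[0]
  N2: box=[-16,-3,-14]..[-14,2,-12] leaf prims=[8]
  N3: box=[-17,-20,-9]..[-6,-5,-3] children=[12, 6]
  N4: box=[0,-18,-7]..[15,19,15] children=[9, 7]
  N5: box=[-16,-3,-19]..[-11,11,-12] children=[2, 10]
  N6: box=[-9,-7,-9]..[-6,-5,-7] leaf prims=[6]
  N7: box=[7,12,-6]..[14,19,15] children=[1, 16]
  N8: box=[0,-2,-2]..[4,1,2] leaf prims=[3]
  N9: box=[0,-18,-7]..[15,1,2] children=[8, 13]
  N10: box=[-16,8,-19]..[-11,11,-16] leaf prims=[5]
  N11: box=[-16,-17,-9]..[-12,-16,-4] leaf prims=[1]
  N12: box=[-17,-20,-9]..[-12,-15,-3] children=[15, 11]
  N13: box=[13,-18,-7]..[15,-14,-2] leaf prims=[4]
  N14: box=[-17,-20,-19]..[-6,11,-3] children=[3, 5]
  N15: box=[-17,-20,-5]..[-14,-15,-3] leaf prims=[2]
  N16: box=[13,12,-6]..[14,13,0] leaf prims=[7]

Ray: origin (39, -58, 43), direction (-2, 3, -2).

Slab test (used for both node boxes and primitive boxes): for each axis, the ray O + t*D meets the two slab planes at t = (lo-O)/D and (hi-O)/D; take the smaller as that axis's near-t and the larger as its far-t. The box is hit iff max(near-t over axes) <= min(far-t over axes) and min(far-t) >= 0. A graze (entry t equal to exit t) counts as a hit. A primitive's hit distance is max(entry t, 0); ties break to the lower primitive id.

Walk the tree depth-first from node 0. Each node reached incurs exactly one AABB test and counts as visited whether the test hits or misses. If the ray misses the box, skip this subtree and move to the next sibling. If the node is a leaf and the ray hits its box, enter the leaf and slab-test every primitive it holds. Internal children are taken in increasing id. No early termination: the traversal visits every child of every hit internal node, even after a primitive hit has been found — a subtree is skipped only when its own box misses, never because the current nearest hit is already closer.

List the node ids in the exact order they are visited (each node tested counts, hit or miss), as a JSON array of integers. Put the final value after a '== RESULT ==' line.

Walk:
N0 x:[12,28] y:[38/3,77/3] z:[14,31] -> hit [14,77/3], descend [4, 14]
  N4 x:[12,39/2] y:[40/3,77/3] z:[14,25] -> hit [14,39/2], descend [7, 9]
    N7 x:[25/2,16] y:[70/3,77/3] z:[14,49/2] -> miss, prune
    N9 x:[12,39/2] y:[40/3,59/3] z:[41/2,25] -> miss, prune
  N14 x:[45/2,28] y:[38/3,23] z:[23,31] -> hit [23,23], descend [3, 5]
    N3 x:[45/2,28] y:[38/3,53/3] z:[23,26] -> miss, prune
    N5 x:[25,55/2] y:[55/3,23] z:[55/2,31] -> miss, prune

order=[0, 4, 7, 9, 14, 3, 5]  |boxes|=7  |leaves|=0  hit=miss

== RESULT ==
[0, 4, 7, 9, 14, 3, 5]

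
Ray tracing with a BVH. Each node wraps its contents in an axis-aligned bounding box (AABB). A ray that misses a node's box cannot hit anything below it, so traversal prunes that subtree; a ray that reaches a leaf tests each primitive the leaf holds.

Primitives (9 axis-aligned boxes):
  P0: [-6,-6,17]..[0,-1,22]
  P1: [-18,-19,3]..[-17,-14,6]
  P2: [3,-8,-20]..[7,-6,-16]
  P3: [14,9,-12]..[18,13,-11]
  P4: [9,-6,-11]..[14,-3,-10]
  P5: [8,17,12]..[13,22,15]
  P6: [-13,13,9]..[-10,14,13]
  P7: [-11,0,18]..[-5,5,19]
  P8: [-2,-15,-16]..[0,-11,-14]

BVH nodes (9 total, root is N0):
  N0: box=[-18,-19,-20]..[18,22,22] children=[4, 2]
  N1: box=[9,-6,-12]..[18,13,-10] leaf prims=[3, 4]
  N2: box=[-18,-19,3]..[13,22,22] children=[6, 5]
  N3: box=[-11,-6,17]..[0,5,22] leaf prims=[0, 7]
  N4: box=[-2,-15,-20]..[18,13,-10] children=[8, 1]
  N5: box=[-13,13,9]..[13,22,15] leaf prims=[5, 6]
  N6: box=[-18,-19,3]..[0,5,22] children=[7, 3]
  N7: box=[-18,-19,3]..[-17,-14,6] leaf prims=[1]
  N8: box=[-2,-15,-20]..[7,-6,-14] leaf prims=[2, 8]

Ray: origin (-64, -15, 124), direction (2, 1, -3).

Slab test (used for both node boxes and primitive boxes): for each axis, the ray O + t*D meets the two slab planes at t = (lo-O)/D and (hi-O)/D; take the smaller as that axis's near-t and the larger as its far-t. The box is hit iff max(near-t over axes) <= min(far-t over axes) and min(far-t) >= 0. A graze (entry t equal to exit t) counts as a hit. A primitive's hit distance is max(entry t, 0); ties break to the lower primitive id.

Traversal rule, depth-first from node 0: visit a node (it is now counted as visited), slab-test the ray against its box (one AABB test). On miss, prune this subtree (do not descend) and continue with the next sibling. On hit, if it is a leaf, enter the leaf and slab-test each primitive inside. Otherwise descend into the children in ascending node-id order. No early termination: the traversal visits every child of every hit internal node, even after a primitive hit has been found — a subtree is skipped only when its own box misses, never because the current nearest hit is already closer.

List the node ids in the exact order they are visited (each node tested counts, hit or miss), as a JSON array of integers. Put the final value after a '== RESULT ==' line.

Trace the traversal:
N0 x:[23,41] y:[-4,37] z:[34,48] -> hit [34,37], descend [2, 4]
  N2 x:[23,77/2] y:[-4,37] z:[34,121/3] -> hit [34,37], descend [5, 6]
    N5 x:[51/2,77/2] y:[28,37] z:[109/3,115/3] -> hit [109/3,37] leaf, test {P5@t=109/3, P6(miss)}
    N6 x:[23,32] y:[-4,20] z:[34,121/3] -> miss, prune
  N4 x:[31,41] y:[0,28] z:[134/3,48] -> miss, prune

Summary -> nodes [0, 2, 5, 6, 4]; box-tests=5; leaf-entries=1; first=P5

== RESULT ==
[0, 2, 5, 6, 4]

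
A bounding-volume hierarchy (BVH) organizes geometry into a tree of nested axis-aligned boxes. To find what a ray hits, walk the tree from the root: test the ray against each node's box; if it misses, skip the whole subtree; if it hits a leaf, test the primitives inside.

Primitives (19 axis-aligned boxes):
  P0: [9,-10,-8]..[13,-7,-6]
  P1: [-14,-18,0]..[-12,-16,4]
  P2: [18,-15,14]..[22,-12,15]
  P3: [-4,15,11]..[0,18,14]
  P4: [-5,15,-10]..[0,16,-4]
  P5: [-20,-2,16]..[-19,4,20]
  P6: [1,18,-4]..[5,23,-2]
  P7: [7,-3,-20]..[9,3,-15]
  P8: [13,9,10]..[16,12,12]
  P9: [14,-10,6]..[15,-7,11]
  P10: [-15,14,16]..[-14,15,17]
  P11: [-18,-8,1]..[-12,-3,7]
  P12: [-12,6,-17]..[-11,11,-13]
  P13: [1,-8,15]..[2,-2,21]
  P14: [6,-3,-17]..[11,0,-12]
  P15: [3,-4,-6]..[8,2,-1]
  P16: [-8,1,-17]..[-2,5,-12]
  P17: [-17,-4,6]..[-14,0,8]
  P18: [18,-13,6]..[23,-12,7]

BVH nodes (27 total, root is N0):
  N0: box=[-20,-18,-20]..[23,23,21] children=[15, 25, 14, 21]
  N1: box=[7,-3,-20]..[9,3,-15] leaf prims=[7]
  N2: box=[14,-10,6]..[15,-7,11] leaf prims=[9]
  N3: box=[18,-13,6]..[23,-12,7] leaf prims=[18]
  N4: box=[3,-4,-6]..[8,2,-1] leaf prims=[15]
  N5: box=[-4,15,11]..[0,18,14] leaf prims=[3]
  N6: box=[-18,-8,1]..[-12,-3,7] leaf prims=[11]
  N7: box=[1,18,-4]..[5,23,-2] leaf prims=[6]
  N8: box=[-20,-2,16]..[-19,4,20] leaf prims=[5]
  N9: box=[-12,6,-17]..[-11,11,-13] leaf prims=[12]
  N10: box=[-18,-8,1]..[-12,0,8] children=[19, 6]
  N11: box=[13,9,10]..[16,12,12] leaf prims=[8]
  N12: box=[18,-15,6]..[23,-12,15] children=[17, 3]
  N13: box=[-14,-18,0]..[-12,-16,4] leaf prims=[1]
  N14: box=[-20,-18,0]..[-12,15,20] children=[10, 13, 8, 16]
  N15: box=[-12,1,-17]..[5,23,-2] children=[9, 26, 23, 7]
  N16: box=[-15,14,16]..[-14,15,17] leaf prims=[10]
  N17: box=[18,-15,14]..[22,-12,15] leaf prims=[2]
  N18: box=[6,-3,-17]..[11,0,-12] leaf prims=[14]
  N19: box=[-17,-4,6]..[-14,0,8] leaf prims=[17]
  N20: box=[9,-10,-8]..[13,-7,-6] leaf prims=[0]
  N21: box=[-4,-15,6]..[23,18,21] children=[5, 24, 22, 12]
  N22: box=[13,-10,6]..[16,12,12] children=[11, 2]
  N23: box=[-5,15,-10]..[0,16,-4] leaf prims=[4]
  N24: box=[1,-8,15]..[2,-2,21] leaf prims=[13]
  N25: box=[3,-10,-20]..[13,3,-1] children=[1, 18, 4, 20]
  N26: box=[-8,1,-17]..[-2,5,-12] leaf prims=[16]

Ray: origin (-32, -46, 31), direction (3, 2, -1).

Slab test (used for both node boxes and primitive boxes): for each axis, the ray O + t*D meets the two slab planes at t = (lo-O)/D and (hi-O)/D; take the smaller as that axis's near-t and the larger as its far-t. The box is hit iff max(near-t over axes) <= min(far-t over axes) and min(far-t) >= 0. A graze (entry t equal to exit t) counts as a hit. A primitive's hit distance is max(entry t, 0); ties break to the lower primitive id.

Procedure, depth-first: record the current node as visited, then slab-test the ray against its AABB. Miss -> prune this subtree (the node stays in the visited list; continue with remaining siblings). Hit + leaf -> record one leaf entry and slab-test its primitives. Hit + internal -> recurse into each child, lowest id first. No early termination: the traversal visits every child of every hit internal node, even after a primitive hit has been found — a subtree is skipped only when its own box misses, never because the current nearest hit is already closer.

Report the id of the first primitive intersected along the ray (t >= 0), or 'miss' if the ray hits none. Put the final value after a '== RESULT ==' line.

Trace the traversal:
N0 x:[4,55/3] y:[14,69/2] z:[10,51] -> hit [14,55/3], descend [14, 15, 21, 25]
  N14 x:[4,20/3] y:[14,61/2] z:[11,31] -> miss, prune
  N15 x:[20/3,37/3] y:[47/2,69/2] z:[33,48] -> miss, prune
  N21 x:[28/3,55/3] y:[31/2,32] z:[10,25] -> hit [31/2,55/3], descend [5, 12, 22, 24]
    N5 x:[28/3,32/3] y:[61/2,32] z:[17,20] -> miss, prune
    N12 x:[50/3,55/3] y:[31/2,17] z:[16,25] -> hit [50/3,17], descend [3, 17]
      N3 x:[50/3,55/3] y:[33/2,17] z:[24,25] -> miss, prune
      N17 x:[50/3,18] y:[31/2,17] z:[16,17] -> hit [50/3,17] leaf, test {P2@t=50/3}
    N22 x:[15,16] y:[18,29] z:[19,25] -> miss, prune
    N24 x:[11,34/3] y:[19,22] z:[10,16] -> miss, prune
  N25 x:[35/3,15] y:[18,49/2] z:[32,51] -> miss, prune

Summary -> nodes [0, 14, 15, 21, 5, 12, 3, 17, 22, 24, 25]; box-tests=11; leaf-entries=1; first=P2

== RESULT ==
2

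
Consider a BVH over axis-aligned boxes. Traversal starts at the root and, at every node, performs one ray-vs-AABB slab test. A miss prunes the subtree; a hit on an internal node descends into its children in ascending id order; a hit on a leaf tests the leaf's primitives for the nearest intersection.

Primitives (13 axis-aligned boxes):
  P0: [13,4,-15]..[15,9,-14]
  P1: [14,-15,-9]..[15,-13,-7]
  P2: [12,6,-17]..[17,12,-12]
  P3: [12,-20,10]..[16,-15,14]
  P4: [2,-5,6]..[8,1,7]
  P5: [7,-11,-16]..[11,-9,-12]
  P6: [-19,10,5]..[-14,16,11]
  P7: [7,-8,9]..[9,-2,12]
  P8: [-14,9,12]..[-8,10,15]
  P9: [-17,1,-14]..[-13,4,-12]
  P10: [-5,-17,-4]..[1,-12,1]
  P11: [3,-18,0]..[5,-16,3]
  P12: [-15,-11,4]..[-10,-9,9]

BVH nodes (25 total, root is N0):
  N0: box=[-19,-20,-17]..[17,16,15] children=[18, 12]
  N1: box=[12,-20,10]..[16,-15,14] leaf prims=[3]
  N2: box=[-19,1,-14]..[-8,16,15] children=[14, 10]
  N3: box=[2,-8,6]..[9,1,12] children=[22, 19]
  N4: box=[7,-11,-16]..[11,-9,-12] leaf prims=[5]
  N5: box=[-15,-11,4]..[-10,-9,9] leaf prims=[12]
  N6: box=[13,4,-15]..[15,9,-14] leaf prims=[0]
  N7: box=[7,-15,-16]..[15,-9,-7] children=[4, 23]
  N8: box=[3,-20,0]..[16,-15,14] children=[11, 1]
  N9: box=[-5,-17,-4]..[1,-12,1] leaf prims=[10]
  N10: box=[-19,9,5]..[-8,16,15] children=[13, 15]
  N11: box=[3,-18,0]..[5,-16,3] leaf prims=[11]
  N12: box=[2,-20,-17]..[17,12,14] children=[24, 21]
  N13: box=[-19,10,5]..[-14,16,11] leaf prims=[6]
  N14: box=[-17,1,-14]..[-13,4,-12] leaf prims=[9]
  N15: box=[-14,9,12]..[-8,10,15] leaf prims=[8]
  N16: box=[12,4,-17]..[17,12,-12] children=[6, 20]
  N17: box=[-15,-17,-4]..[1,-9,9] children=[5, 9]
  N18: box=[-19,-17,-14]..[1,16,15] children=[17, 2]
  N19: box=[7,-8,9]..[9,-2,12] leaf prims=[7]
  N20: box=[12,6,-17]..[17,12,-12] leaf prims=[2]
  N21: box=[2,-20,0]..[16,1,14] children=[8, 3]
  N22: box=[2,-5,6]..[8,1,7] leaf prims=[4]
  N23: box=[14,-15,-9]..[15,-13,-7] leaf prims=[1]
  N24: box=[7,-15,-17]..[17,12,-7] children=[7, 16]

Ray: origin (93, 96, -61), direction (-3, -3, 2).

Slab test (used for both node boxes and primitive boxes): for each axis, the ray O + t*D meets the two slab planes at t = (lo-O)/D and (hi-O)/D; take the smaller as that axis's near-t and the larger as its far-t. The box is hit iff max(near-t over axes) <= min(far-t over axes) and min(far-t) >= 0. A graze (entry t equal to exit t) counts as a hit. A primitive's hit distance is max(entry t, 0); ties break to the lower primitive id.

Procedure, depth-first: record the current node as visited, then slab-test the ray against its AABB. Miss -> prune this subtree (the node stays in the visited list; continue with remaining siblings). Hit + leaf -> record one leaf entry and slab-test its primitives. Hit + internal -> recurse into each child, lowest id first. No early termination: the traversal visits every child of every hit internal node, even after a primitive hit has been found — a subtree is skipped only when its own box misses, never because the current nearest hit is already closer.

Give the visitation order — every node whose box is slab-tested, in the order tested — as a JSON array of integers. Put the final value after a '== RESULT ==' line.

Walk:
N0 x:[76/3,112/3] y:[80/3,116/3] z:[22,38] -> hit [80/3,112/3], descend [12, 18]
  N12 x:[76/3,91/3] y:[28,116/3] z:[22,75/2] -> hit [28,91/3], descend [21, 24]
    N21 x:[77/3,91/3] y:[95/3,116/3] z:[61/2,75/2] -> miss, prune
    N24 x:[76/3,86/3] y:[28,37] z:[22,27] -> miss, prune
  N18 x:[92/3,112/3] y:[80/3,113/3] z:[47/2,38] -> hit [92/3,112/3], descend [2, 17]
    N2 x:[101/3,112/3] y:[80/3,95/3] z:[47/2,38] -> miss, prune
    N17 x:[92/3,36] y:[35,113/3] z:[57/2,35] -> hit [35,35], descend [5, 9]
      N5 x:[103/3,36] y:[35,107/3] z:[65/2,35] -> hit [35,35] leaf, test {P12@t=35}
      N9 x:[92/3,98/3] y:[36,113/3] z:[57/2,31] -> miss, prune

Summary -> nodes [0, 12, 21, 24, 18, 2, 17, 5, 9]; box-tests=9; leaf-entries=1; first=P12

== RESULT ==
[0, 12, 21, 24, 18, 2, 17, 5, 9]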